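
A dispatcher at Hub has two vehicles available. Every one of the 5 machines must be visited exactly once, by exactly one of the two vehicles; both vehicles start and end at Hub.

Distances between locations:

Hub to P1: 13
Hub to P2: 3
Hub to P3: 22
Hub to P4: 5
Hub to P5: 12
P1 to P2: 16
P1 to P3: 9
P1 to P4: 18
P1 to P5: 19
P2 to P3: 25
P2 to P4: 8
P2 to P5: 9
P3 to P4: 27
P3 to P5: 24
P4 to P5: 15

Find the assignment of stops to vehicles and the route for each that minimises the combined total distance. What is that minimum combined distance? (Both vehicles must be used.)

Minimum combined distance: 68.

There are 2^4 − 1 = 15 ways to divide the 5 stops into two non-empty groups. For each, the best each vehicle can do is its own shortest tour through its group:
  {P1} + {P2, P3, P4, P5}: 26 + 68 = 94
  {P2} + {P1, P3, P4, P5}: 6 + 66 = 72
  {P1, P2} + {P3, P4, P5}: 32 + 66 = 98
  {P3} + {P1, P2, P4, P5}: 44 + 54 = 98
  {P1, P3} + {P2, P4, P5}: 44 + 32 = 76
  {P2, P3} + {P1, P4, P5}: 50 + 52 = 102
  … (15 splits in total)
  {P4} + {P1, P2, P3, P5}: 10 + 58 = 68  ← best
Best: vehicle 1 Hub → P4 → Hub = 10; vehicle 2 Hub → P1 → P3 → P5 → P2 → Hub = 58; combined 68.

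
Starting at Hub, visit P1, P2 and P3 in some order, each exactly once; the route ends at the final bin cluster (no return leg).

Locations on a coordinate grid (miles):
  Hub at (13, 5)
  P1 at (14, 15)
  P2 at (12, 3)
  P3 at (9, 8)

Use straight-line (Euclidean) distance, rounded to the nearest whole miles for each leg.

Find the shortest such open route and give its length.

There are 3! = 6 possible orderings.
Hub→P1→P2→P3: 10+12+6 = 28
Hub→P1→P3→P2: 10+9+6 = 25
Hub→P2→P1→P3: 2+12+9 = 23
Hub→P2→P3→P1: 2+6+9 = 17
Hub→P3→P1→P2: 5+9+12 = 26
Hub→P3→P2→P1: 5+6+12 = 23
The minimum is 17.
One shortest path: Hub → P2 → P3 → P1.

17 miles — the minimum one-way total.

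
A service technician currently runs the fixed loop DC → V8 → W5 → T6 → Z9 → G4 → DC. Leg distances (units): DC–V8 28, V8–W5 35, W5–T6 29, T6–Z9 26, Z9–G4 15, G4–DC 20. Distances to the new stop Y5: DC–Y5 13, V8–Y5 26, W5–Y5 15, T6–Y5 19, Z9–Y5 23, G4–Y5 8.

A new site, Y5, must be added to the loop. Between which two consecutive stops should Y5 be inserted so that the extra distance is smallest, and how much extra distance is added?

Insertion cost between consecutive stops i–j is d(i,Y5) + d(Y5,j) − d(i,j):
  between DC and V8: 13 + 26 − 28 = 11
  between V8 and W5: 26 + 15 − 35 = 6
  between W5 and T6: 15 + 19 − 29 = 5
  between T6 and Z9: 19 + 23 − 26 = 16
  between Z9 and G4: 23 + 8 − 15 = 16
  between G4 and DC: 8 + 13 − 20 = 1
Cheapest insertion is between G4 and DC, adding 1.
New total = 153 + 1 = 154.

Adding 1 by placing Y5 on the G4–DC leg.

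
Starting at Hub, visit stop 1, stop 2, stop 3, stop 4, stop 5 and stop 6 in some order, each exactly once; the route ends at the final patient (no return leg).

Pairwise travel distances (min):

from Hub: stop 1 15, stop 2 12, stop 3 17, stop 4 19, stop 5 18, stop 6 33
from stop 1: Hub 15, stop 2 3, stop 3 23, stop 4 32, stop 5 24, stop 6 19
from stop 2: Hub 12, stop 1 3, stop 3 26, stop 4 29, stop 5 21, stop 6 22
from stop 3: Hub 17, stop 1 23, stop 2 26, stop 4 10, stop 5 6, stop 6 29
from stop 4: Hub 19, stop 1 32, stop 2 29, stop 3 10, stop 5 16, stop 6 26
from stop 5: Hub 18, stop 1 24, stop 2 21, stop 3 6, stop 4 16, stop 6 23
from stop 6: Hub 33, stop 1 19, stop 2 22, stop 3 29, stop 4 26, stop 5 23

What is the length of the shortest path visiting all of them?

73 min — the minimum one-way total.

There are 6! = 720 possible orderings.
Hub - stop 1 - stop 2 - stop 3 - stop 4 - stop 5 - stop 6: 15+3+26+10+16+23 = 93
Hub - stop 1 - stop 2 - stop 3 - stop 4 - stop 6 - stop 5: 15+3+26+10+26+23 = 103
Hub - stop 1 - stop 2 - stop 3 - stop 5 - stop 4 - stop 6: 15+3+26+6+16+26 = 92
Hub - stop 1 - stop 2 - stop 3 - stop 5 - stop 6 - stop 4: 15+3+26+6+23+26 = 99
Hub - stop 1 - stop 2 - stop 3 - stop 6 - stop 4 - stop 5: 15+3+26+29+26+16 = 115
Hub - stop 1 - stop 2 - stop 3 - stop 6 - stop 5 - stop 4: 15+3+26+29+23+16 = 112
Hub - stop 1 - stop 2 - stop 4 - stop 3 - stop 5 - stop 6: 15+3+29+10+6+23 = 86
Hub - stop 1 - stop 2 - stop 4 - stop 3 - stop 6 - stop 5: 15+3+29+10+29+23 = 109
… (712 more)
Hub - stop 2 - stop 1 - stop 6 - stop 5 - stop 3 - stop 4: 12+3+19+23+6+10 = 73  ← best
The minimum is 73.
One shortest path: Hub → stop 2 → stop 1 → stop 6 → stop 5 → stop 3 → stop 4.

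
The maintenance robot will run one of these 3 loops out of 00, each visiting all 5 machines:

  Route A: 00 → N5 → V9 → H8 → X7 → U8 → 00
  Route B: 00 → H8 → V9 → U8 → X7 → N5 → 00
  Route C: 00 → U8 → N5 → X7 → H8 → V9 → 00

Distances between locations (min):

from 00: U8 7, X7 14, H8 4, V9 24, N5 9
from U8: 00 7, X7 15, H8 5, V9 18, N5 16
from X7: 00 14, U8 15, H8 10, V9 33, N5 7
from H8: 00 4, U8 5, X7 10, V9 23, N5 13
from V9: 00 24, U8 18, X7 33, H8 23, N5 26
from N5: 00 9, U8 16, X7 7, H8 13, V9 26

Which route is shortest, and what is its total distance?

Route A: 9 + 26 + 23 + 10 + 15 + 7 = 90
Route B: 4 + 23 + 18 + 15 + 7 + 9 = 76
Route C: 7 + 16 + 7 + 10 + 23 + 24 = 87

76 min — Route B is the shortest.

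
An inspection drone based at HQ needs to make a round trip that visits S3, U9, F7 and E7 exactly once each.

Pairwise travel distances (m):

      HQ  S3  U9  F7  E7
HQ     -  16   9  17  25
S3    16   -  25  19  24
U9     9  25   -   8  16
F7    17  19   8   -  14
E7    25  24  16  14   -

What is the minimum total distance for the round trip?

Shortest round trip = 71 m.

There are 12 distinct closed tours to check (reversals are equivalent).
HQ → S3 → U9 → F7 → E7 → HQ: 16+25+8+14+25 = 88
HQ → S3 → U9 → E7 → F7 → HQ: 16+25+16+14+17 = 88
HQ → S3 → F7 → U9 → E7 → HQ: 16+19+8+16+25 = 84
HQ → S3 → F7 → E7 → U9 → HQ: 16+19+14+16+9 = 74
HQ → S3 → E7 → U9 → F7 → HQ: 16+24+16+8+17 = 81
HQ → S3 → E7 → F7 → U9 → HQ: 16+24+14+8+9 = 71
HQ → U9 → S3 → F7 → E7 → HQ: 9+25+19+14+25 = 92
HQ → U9 → S3 → E7 → F7 → HQ: 9+25+24+14+17 = 89
HQ → U9 → F7 → S3 → E7 → HQ: 9+8+19+24+25 = 85
HQ → U9 → E7 → S3 → F7 → HQ: 9+16+24+19+17 = 85
HQ → F7 → S3 → U9 → E7 → HQ: 17+19+25+16+25 = 102
HQ → F7 → U9 → S3 → E7 → HQ: 17+8+25+24+25 = 99
The minimum is 71.
One optimal route: HQ → S3 → E7 → F7 → U9 → HQ (or its reverse).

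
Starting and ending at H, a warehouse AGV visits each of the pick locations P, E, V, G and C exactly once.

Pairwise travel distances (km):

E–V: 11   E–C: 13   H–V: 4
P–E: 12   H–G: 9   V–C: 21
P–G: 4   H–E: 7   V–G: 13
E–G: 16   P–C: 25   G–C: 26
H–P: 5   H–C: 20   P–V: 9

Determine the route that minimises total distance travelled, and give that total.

With 5 stops there are 5!/2 = 60 distinct round trips (a route and its reverse cost the same).
H - P - E - V - G - C - H: 5+12+11+13+26+20 = 87
H - P - E - V - C - G - H: 5+12+11+21+26+9 = 84
H - P - E - G - V - C - H: 5+12+16+13+21+20 = 87
H - P - E - G - C - V - H: 5+12+16+26+21+4 = 84
H - P - E - C - V - G - H: 5+12+13+21+13+9 = 73
H - P - E - C - G - V - H: 5+12+13+26+13+4 = 73
H - P - V - E - G - C - H: 5+9+11+16+26+20 = 87
H - P - V - E - C - G - H: 5+9+11+13+26+9 = 73
H - P - V - G - E - C - H: 5+9+13+16+13+20 = 76
H - P - V - G - C - E - H: 5+9+13+26+13+7 = 73
H - P - V - C - E - G - H: 5+9+21+13+16+9 = 73
H - P - V - C - G - E - H: 5+9+21+26+16+7 = 84
H - P - G - E - V - C - H: 5+4+16+11+21+20 = 77
H - P - G - E - C - V - H: 5+4+16+13+21+4 = 63
… (46 more)
The minimum is 63.
One optimal route: H → P → G → E → C → V → H (or its reverse).

Shortest round trip = 63 km.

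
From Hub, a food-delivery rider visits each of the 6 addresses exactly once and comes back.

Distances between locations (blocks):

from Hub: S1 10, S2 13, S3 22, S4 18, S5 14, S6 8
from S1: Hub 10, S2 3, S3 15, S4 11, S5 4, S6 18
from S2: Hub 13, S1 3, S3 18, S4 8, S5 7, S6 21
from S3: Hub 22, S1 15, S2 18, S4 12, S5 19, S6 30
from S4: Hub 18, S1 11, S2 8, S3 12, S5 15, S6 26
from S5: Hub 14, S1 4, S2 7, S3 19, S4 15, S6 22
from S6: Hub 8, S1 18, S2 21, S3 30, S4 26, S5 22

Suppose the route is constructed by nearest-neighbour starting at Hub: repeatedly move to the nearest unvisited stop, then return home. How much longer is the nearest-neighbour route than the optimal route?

6 blocks longer than the optimal tour.

From Hub: S6=8, S1=10, S2=13, S5=14, S4=18, S3=22 → choose S6 (8).
From S6: S1=18, S2=21, S5=22, S4=26, S3=30 → choose S1 (18).
From S1: S2=3, S5=4, S4=11, S3=15 → choose S2 (3).
From S2: S5=7, S4=8, S3=18 → choose S5 (7).
From S5: S4=15, S3=19 → choose S4 (15).
From S4: S3=12 → choose S3 (12).
NN route Hub → S6 → S1 → S2 → S5 → S4 → S3 → Hub costs 85.
Optimal: Hub → S1 → S5 → S2 → S4 → S3 → S6 → Hub costs 79 (by enumerating all 360 distinct tours).
Excess = 85 − 79 = 6.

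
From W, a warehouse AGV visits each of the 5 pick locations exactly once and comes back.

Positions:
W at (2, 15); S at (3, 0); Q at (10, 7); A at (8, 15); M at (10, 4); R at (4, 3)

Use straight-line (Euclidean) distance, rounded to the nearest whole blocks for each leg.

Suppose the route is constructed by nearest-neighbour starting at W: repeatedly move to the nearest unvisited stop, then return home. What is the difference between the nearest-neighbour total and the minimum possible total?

Excess over optimum: 1 blocks.

W: A=6, Q=11, R=12, M=14, S=15 ⇒ A
A: Q=8, M=11, R=13, S=16 ⇒ Q
Q: M=3, R=7, S=10 ⇒ M
M: R=6, S=8 ⇒ R
R: S=3 ⇒ S
NN route W → A → Q → M → R → S → W costs 41.
Optimal: W → A → Q → M → S → R → W costs 40 (by enumerating all 60 distinct tours).
Excess = 41 − 40 = 1.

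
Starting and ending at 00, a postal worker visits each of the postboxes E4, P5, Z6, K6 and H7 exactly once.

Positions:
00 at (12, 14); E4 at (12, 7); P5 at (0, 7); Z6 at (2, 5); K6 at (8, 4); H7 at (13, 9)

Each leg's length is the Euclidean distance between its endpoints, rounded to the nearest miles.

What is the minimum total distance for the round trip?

With 5 stops there are 5!/2 = 60 distinct round trips (a route and its reverse cost the same).
00→E4→P5→Z6→K6→H7→00: 7+12+3+6+7+5 = 40
00→E4→P5→Z6→H7→K6→00: 7+12+3+12+7+11 = 52
00→E4→P5→K6→Z6→H7→00: 7+12+9+6+12+5 = 51
00→E4→P5→K6→H7→Z6→00: 7+12+9+7+12+13 = 60
00→E4→P5→H7→Z6→K6→00: 7+12+13+12+6+11 = 61
00→E4→P5→H7→K6→Z6→00: 7+12+13+7+6+13 = 58
00→E4→Z6→P5→K6→H7→00: 7+10+3+9+7+5 = 41
00→E4→Z6→P5→H7→K6→00: 7+10+3+13+7+11 = 51
00→E4→Z6→K6→P5→H7→00: 7+10+6+9+13+5 = 50
00→E4→Z6→K6→H7→P5→00: 7+10+6+7+13+14 = 57
00→E4→Z6→H7→P5→K6→00: 7+10+12+13+9+11 = 62
00→E4→Z6→H7→K6→P5→00: 7+10+12+7+9+14 = 59
00→E4→K6→P5→Z6→H7→00: 7+5+9+3+12+5 = 41
00→E4→K6→P5→H7→Z6→00: 7+5+9+13+12+13 = 59
… (46 more)
00→P5→Z6→K6→E4→H7→00: 14+3+6+5+2+5 = 35  ← best
The minimum is 35.
One optimal route: 00 → P5 → Z6 → K6 → E4 → H7 → 00 (or its reverse).

Shortest round trip = 35 miles.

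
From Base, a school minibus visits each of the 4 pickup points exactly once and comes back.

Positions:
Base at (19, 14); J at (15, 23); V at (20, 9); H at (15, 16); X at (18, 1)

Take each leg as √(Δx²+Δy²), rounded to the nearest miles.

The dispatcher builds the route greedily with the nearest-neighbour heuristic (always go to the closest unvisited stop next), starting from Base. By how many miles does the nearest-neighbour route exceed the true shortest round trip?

Excess over optimum: 2 miles.

Base: H=4, V=5, J=10, X=13 ⇒ H
H: J=7, V=9, X=15 ⇒ J
J: V=15, X=22 ⇒ V
V: X=8 ⇒ X
NN route Base → H → J → V → X → Base costs 47.
Optimal: Base → J → H → X → V → Base costs 45 (by enumerating all 12 distinct tours).
Excess = 47 − 45 = 2.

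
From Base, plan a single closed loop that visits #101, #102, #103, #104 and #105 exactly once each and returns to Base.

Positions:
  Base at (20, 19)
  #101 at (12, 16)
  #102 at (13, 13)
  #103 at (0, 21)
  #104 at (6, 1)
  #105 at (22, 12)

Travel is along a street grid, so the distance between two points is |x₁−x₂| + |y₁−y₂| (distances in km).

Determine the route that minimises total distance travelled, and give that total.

92 km — the shortest possible round trip.

With 5 stops there are 5!/2 = 60 distinct round trips (a route and its reverse cost the same).
Base→#101→#102→#103→#104→#105→Base: 11+4+21+26+27+9 = 98
Base→#101→#102→#103→#105→#104→Base: 11+4+21+31+27+32 = 126
Base→#101→#102→#104→#103→#105→Base: 11+4+19+26+31+9 = 100
Base→#101→#102→#104→#105→#103→Base: 11+4+19+27+31+22 = 114
Base→#101→#102→#105→#103→#104→Base: 11+4+10+31+26+32 = 114
Base→#101→#102→#105→#104→#103→Base: 11+4+10+27+26+22 = 100
Base→#101→#103→#102→#104→#105→Base: 11+17+21+19+27+9 = 104
Base→#101→#103→#102→#105→#104→Base: 11+17+21+10+27+32 = 118
Base→#101→#103→#104→#102→#105→Base: 11+17+26+19+10+9 = 92
Base→#101→#103→#104→#105→#102→Base: 11+17+26+27+10+13 = 104
Base→#101→#103→#105→#102→#104→Base: 11+17+31+10+19+32 = 120
Base→#101→#103→#105→#104→#102→Base: 11+17+31+27+19+13 = 118
Base→#101→#104→#102→#103→#105→Base: 11+21+19+21+31+9 = 112
Base→#101→#104→#102→#105→#103→Base: 11+21+19+10+31+22 = 114
… (46 more)
The minimum is 92.
One optimal route: Base → #101 → #103 → #104 → #102 → #105 → Base (or its reverse).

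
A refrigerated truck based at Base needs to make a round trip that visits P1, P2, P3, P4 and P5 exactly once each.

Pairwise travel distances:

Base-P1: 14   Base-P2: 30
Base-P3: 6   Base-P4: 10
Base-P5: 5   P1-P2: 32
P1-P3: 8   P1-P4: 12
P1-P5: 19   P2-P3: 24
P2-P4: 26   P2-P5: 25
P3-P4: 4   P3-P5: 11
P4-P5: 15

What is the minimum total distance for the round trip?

82 — the shortest possible round trip.

With 5 stops there are 5!/2 = 60 distinct round trips (a route and its reverse cost the same).
Base→P1→P2→P3→P4→P5→Base: 14+32+24+4+15+5 = 94
Base→P1→P2→P3→P5→P4→Base: 14+32+24+11+15+10 = 106
Base→P1→P2→P4→P3→P5→Base: 14+32+26+4+11+5 = 92
Base→P1→P2→P4→P5→P3→Base: 14+32+26+15+11+6 = 104
Base→P1→P2→P5→P3→P4→Base: 14+32+25+11+4+10 = 96
Base→P1→P2→P5→P4→P3→Base: 14+32+25+15+4+6 = 96
Base→P1→P3→P2→P4→P5→Base: 14+8+24+26+15+5 = 92
Base→P1→P3→P2→P5→P4→Base: 14+8+24+25+15+10 = 96
Base→P1→P3→P4→P2→P5→Base: 14+8+4+26+25+5 = 82
Base→P1→P3→P4→P5→P2→Base: 14+8+4+15+25+30 = 96
Base→P1→P3→P5→P2→P4→Base: 14+8+11+25+26+10 = 94
Base→P1→P3→P5→P4→P2→Base: 14+8+11+15+26+30 = 104
Base→P1→P4→P2→P3→P5→Base: 14+12+26+24+11+5 = 92
Base→P1→P4→P2→P5→P3→Base: 14+12+26+25+11+6 = 94
… (46 more)
The minimum is 82.
One optimal route: Base → P1 → P3 → P4 → P2 → P5 → Base (or its reverse).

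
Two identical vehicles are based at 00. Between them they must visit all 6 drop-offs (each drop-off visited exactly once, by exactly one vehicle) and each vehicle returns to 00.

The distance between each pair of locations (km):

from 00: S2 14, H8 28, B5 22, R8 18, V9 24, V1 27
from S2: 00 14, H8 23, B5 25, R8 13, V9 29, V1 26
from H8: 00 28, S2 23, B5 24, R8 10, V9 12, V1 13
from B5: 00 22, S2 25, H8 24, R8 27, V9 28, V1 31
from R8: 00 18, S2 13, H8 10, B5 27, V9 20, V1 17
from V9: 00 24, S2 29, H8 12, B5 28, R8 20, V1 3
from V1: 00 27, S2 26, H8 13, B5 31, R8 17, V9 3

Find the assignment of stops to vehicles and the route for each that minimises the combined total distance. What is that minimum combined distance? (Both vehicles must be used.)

Check every non-empty split of the stops between the two vehicles; for each half take its own optimal tour:
  {S2} + {H8, B5, R8, V9, V1}: 28 + 94 = 122
  {H8} + {S2, B5, R8, V9, V1}: 56 + 97 = 153
  {S2, H8} + {B5, R8, V9, V1}: 65 + 88 = 153
  {B5} + {S2, H8, R8, V9, V1}: 44 + 77 = 121
  {S2, B5} + {H8, R8, V9, V1}: 61 + 68 = 129
  {H8, B5} + {S2, R8, V9, V1}: 74 + 71 = 145
  … (31 splits in total)
Best: vehicle 1 00 → B5 → 00 = 44; vehicle 2 00 → S2 → R8 → H8 → V1 → V9 → 00 = 77; combined 121.

121 km — the smallest possible combined total.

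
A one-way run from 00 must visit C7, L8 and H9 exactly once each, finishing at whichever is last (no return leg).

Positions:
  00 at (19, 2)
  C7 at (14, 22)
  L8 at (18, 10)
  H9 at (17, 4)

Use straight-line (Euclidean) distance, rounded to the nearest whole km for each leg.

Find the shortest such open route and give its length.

Shortest open route: 22 km.

There are 3! = 6 possible orderings.
00→C7→L8→H9: 21+13+6 = 40
00→C7→H9→L8: 21+18+6 = 45
00→L8→C7→H9: 8+13+18 = 39
00→L8→H9→C7: 8+6+18 = 32
00→H9→C7→L8: 3+18+13 = 34
00→H9→L8→C7: 3+6+13 = 22
The minimum is 22.
One shortest path: 00 → H9 → L8 → C7.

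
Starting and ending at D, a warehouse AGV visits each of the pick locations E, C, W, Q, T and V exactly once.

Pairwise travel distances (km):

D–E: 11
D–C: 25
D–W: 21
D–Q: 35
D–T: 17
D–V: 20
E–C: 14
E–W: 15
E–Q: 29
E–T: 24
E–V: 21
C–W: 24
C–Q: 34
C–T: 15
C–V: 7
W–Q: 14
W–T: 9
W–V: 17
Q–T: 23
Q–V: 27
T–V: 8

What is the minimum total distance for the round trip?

Minimum total distance: 98 km.

There are 360 distinct closed tours to check (reversals are equivalent).
D → E → C → W → Q → T → V → D: 11+14+24+14+23+8+20 = 114
D → E → C → W → Q → V → T → D: 11+14+24+14+27+8+17 = 115
D → E → C → W → T → Q → V → D: 11+14+24+9+23+27+20 = 128
D → E → C → W → T → V → Q → D: 11+14+24+9+8+27+35 = 128
D → E → C → W → V → Q → T → D: 11+14+24+17+27+23+17 = 133
D → E → C → W → V → T → Q → D: 11+14+24+17+8+23+35 = 132
D → E → C → Q → W → T → V → D: 11+14+34+14+9+8+20 = 110
D → E → C → Q → W → V → T → D: 11+14+34+14+17+8+17 = 115
… (352 more)
D → E → C → V → T → W → Q → D: 11+14+7+8+9+14+35 = 98  ← best
The minimum is 98.
One optimal route: D → E → C → V → T → W → Q → D (or its reverse).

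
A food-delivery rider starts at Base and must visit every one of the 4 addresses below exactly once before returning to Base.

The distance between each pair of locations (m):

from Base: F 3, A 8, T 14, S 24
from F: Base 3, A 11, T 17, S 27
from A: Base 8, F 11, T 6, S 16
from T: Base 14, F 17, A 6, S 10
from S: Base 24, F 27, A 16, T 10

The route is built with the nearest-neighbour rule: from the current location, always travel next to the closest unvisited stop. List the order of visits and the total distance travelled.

Base → [F:3 / A:8 / T:14 / S:24] → F (3)
F → [A:11 / T:17 / S:27] → A (11)
A → [T:6 / S:16] → T (6)
T → [S:10] → S (10)
Return S→Base: 24.
Total = 3 + 11 + 6 + 10 + 24 = 54.

54 m along Base → F → A → T → S → Base.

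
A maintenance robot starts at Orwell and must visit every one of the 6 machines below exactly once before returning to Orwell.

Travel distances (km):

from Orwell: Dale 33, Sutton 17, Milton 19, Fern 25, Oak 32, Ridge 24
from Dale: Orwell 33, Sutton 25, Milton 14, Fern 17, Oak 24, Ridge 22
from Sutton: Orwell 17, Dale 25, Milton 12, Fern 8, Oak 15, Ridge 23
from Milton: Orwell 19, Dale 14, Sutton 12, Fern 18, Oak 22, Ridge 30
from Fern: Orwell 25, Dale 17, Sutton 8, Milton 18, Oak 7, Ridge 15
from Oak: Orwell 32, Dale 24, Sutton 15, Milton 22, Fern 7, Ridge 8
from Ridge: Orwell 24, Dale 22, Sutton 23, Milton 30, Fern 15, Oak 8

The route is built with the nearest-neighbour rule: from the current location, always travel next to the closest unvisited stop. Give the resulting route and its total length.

Nearest-neighbour total = 95 km; route Orwell → Sutton → Fern → Oak → Ridge → Dale → Milton → Orwell.

From Orwell: distances to unvisited — Sutton=17, Milton=19, Ridge=24, Fern=25, Oak=32, Dale=33. Nearest is Sutton (17).
From Sutton: distances to unvisited — Fern=8, Milton=12, Oak=15, Ridge=23, Dale=25. Nearest is Fern (8).
From Fern: distances to unvisited — Oak=7, Ridge=15, Dale=17, Milton=18. Nearest is Oak (7).
From Oak: distances to unvisited — Ridge=8, Milton=22, Dale=24. Nearest is Ridge (8).
From Ridge: distances to unvisited — Dale=22, Milton=30. Nearest is Dale (22).
From Dale: distances to unvisited — Milton=14. Nearest is Milton (14).
Return Milton→Orwell: 19.
Total = 17 + 8 + 7 + 8 + 22 + 14 + 19 = 95.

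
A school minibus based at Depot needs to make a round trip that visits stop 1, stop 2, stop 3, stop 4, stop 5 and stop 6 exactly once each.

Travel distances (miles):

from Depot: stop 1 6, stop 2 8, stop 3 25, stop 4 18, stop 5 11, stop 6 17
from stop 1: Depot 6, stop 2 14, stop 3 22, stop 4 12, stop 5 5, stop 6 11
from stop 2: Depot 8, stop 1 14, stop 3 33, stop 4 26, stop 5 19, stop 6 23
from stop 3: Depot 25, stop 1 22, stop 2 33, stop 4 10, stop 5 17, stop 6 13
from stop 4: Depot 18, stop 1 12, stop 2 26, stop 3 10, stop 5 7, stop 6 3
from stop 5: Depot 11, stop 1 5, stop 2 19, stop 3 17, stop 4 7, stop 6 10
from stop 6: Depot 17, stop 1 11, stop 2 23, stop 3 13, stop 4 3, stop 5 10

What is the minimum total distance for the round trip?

Shortest round trip = 72 miles.

With 6 stops there are 6!/2 = 360 distinct round trips (a route and its reverse cost the same).
Depot→stop 1→stop 2→stop 3→stop 4→stop 5→stop 6→Depot: 6+14+33+10+7+10+17 = 97
Depot→stop 1→stop 2→stop 3→stop 4→stop 6→stop 5→Depot: 6+14+33+10+3+10+11 = 87
Depot→stop 1→stop 2→stop 3→stop 5→stop 4→stop 6→Depot: 6+14+33+17+7+3+17 = 97
Depot→stop 1→stop 2→stop 3→stop 5→stop 6→stop 4→Depot: 6+14+33+17+10+3+18 = 101
Depot→stop 1→stop 2→stop 3→stop 6→stop 4→stop 5→Depot: 6+14+33+13+3+7+11 = 87
Depot→stop 1→stop 2→stop 3→stop 6→stop 5→stop 4→Depot: 6+14+33+13+10+7+18 = 101
Depot→stop 1→stop 2→stop 4→stop 3→stop 5→stop 6→Depot: 6+14+26+10+17+10+17 = 100
Depot→stop 1→stop 2→stop 4→stop 3→stop 6→stop 5→Depot: 6+14+26+10+13+10+11 = 90
… (352 more)
Depot→stop 1→stop 5→stop 3→stop 4→stop 6→stop 2→Depot: 6+5+17+10+3+23+8 = 72  ← best
The minimum is 72.
One optimal route: Depot → stop 1 → stop 5 → stop 3 → stop 4 → stop 6 → stop 2 → Depot (or its reverse).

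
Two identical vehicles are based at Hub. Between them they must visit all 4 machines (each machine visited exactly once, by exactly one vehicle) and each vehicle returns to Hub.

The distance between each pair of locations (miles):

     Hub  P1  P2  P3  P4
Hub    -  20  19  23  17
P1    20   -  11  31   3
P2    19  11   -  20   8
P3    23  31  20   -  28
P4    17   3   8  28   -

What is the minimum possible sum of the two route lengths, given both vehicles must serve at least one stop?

Try each way of splitting the stops between the two vehicles (each non-empty) and, for each split, find the best tour for each vehicle:
  {P1} + {P2, P3, P4}: 40 + 68 = 108
  {P2} + {P1, P3, P4}: 38 + 74 = 112
  {P1, P2} + {P3, P4}: 50 + 68 = 118
  {P3} + {P1, P2, P4}: 46 + 50 = 96
  {P1, P3} + {P2, P4}: 74 + 44 = 118
  {P2, P3} + {P1, P4}: 62 + 40 = 102
  … (7 splits in total)
Best: vehicle 1 Hub → P3 → Hub = 46; vehicle 2 Hub → P1 → P4 → P2 → Hub = 50; combined 96.

96 miles — the smallest possible combined total.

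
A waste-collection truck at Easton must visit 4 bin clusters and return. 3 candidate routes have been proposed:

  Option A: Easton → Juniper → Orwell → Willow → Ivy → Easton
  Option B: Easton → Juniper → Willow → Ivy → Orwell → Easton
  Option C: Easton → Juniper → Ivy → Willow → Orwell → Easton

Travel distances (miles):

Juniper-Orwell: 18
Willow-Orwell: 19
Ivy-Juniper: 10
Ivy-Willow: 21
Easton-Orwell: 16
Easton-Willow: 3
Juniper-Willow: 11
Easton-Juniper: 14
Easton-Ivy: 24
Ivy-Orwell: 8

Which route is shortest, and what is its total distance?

Option A: 14 + 18 + 19 + 21 + 24 = 96
Option B: 14 + 11 + 21 + 8 + 16 = 70
Option C: 14 + 10 + 21 + 19 + 16 = 80

Shortest is Option B, total 70 miles.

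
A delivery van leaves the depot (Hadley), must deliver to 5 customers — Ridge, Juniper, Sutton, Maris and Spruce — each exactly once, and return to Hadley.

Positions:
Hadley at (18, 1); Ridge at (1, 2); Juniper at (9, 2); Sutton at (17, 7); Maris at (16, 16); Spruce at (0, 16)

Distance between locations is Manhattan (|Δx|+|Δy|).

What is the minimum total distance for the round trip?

Shortest round trip = 66.

With 5 stops there are 5!/2 = 60 distinct round trips (a route and its reverse cost the same).
Hadley → Ridge → Juniper → Sutton → Maris → Spruce → Hadley: 18+8+13+10+16+33 = 98
Hadley → Ridge → Juniper → Sutton → Spruce → Maris → Hadley: 18+8+13+26+16+17 = 98
Hadley → Ridge → Juniper → Maris → Sutton → Spruce → Hadley: 18+8+21+10+26+33 = 116
Hadley → Ridge → Juniper → Maris → Spruce → Sutton → Hadley: 18+8+21+16+26+7 = 96
Hadley → Ridge → Juniper → Spruce → Sutton → Maris → Hadley: 18+8+23+26+10+17 = 102
Hadley → Ridge → Juniper → Spruce → Maris → Sutton → Hadley: 18+8+23+16+10+7 = 82
Hadley → Ridge → Sutton → Juniper → Maris → Spruce → Hadley: 18+21+13+21+16+33 = 122
Hadley → Ridge → Sutton → Juniper → Spruce → Maris → Hadley: 18+21+13+23+16+17 = 108
Hadley → Ridge → Sutton → Maris → Juniper → Spruce → Hadley: 18+21+10+21+23+33 = 126
Hadley → Ridge → Sutton → Maris → Spruce → Juniper → Hadley: 18+21+10+16+23+10 = 98
Hadley → Ridge → Sutton → Spruce → Juniper → Maris → Hadley: 18+21+26+23+21+17 = 126
Hadley → Ridge → Sutton → Spruce → Maris → Juniper → Hadley: 18+21+26+16+21+10 = 112
Hadley → Ridge → Maris → Juniper → Sutton → Spruce → Hadley: 18+29+21+13+26+33 = 140
Hadley → Ridge → Maris → Juniper → Spruce → Sutton → Hadley: 18+29+21+23+26+7 = 124
… (46 more)
Hadley → Juniper → Ridge → Spruce → Maris → Sutton → Hadley: 10+8+15+16+10+7 = 66  ← best
The minimum is 66.
One optimal route: Hadley → Juniper → Ridge → Spruce → Maris → Sutton → Hadley (or its reverse).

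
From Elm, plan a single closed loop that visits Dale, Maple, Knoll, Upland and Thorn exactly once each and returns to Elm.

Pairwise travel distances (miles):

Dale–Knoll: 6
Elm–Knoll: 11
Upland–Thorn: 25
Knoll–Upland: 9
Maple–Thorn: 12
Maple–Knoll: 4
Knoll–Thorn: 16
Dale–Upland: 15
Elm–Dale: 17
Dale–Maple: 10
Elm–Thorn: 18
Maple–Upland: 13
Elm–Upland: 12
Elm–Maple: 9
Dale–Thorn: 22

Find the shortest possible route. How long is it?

With 5 stops there are 5!/2 = 60 distinct round trips (a route and its reverse cost the same).
Elm - Dale - Maple - Knoll - Upland - Thorn - Elm: 17+10+4+9+25+18 = 83
Elm - Dale - Maple - Knoll - Thorn - Upland - Elm: 17+10+4+16+25+12 = 84
Elm - Dale - Maple - Upland - Knoll - Thorn - Elm: 17+10+13+9+16+18 = 83
Elm - Dale - Maple - Upland - Thorn - Knoll - Elm: 17+10+13+25+16+11 = 92
Elm - Dale - Maple - Thorn - Knoll - Upland - Elm: 17+10+12+16+9+12 = 76
Elm - Dale - Maple - Thorn - Upland - Knoll - Elm: 17+10+12+25+9+11 = 84
Elm - Dale - Knoll - Maple - Upland - Thorn - Elm: 17+6+4+13+25+18 = 83
Elm - Dale - Knoll - Maple - Thorn - Upland - Elm: 17+6+4+12+25+12 = 76
Elm - Dale - Knoll - Upland - Maple - Thorn - Elm: 17+6+9+13+12+18 = 75
Elm - Dale - Knoll - Upland - Thorn - Maple - Elm: 17+6+9+25+12+9 = 78
Elm - Dale - Knoll - Thorn - Maple - Upland - Elm: 17+6+16+12+13+12 = 76
Elm - Dale - Knoll - Thorn - Upland - Maple - Elm: 17+6+16+25+13+9 = 86
Elm - Dale - Upland - Maple - Knoll - Thorn - Elm: 17+15+13+4+16+18 = 83
Elm - Dale - Upland - Maple - Thorn - Knoll - Elm: 17+15+13+12+16+11 = 84
… (46 more)
Elm - Upland - Dale - Knoll - Maple - Thorn - Elm: 12+15+6+4+12+18 = 67  ← best
The minimum is 67.
One optimal route: Elm → Upland → Dale → Knoll → Maple → Thorn → Elm (or its reverse).

Minimum total distance: 67 miles.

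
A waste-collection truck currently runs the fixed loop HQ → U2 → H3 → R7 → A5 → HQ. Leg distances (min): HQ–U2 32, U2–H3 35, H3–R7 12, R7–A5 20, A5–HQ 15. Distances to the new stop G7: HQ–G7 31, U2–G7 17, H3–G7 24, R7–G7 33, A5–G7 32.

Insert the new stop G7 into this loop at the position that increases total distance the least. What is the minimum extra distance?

Insertion cost between consecutive stops i–j is d(i,G7) + d(G7,j) − d(i,j):
  between HQ and U2: 31 + 17 − 32 = 16
  between U2 and H3: 17 + 24 − 35 = 6
  between H3 and R7: 24 + 33 − 12 = 45
  between R7 and A5: 33 + 32 − 20 = 45
  between A5 and HQ: 32 + 31 − 15 = 48
Cheapest insertion is between U2 and H3, adding 6.
New total = 114 + 6 = 120.

+6 min — insert G7 between U2 and H3.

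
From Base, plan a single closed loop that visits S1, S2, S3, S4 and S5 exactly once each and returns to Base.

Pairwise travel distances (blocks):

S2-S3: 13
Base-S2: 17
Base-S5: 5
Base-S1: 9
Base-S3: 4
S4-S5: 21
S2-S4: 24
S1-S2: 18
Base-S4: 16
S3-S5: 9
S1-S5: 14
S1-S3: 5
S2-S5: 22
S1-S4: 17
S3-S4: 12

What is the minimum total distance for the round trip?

With 5 stops there are 5!/2 = 60 distinct round trips (a route and its reverse cost the same).
Base-S1-S2-S3-S4-S5-Base: 9+18+13+12+21+5 = 78
Base-S1-S2-S3-S5-S4-Base: 9+18+13+9+21+16 = 86
Base-S1-S2-S4-S3-S5-Base: 9+18+24+12+9+5 = 77
Base-S1-S2-S4-S5-S3-Base: 9+18+24+21+9+4 = 85
Base-S1-S2-S5-S3-S4-Base: 9+18+22+9+12+16 = 86
Base-S1-S2-S5-S4-S3-Base: 9+18+22+21+12+4 = 86
Base-S1-S3-S2-S4-S5-Base: 9+5+13+24+21+5 = 77
Base-S1-S3-S2-S5-S4-Base: 9+5+13+22+21+16 = 86
Base-S1-S3-S4-S2-S5-Base: 9+5+12+24+22+5 = 77
Base-S1-S3-S4-S5-S2-Base: 9+5+12+21+22+17 = 86
Base-S1-S3-S5-S2-S4-Base: 9+5+9+22+24+16 = 85
Base-S1-S3-S5-S4-S2-Base: 9+5+9+21+24+17 = 85
Base-S1-S4-S2-S3-S5-Base: 9+17+24+13+9+5 = 77
Base-S1-S4-S2-S5-S3-Base: 9+17+24+22+9+4 = 85
… (46 more)
The minimum is 77.
One optimal route: Base → S1 → S2 → S4 → S3 → S5 → Base (or its reverse).

Shortest round trip = 77 blocks.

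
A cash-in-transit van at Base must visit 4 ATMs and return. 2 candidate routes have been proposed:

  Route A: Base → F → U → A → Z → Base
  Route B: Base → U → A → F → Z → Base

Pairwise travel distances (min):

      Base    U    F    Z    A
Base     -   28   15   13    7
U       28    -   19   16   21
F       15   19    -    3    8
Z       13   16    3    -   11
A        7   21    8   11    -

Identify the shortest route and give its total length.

Shortest is Route B, total 73 min.

Route A: 15 + 19 + 21 + 11 + 13 = 79
Route B: 28 + 21 + 8 + 3 + 13 = 73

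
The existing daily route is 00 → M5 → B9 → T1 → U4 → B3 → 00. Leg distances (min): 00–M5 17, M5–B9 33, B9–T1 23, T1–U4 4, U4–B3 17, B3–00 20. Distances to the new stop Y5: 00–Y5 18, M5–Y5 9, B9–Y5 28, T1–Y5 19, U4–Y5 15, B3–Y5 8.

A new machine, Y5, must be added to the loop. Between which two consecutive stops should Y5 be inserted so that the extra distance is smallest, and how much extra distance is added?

Minimum extra distance: 4 min, inserting Y5 between M5 and B9.

Insertion cost between consecutive stops i–j is d(i,Y5) + d(Y5,j) − d(i,j):
  between 00 and M5: 18 + 9 − 17 = 10
  between M5 and B9: 9 + 28 − 33 = 4
  between B9 and T1: 28 + 19 − 23 = 24
  between T1 and U4: 19 + 15 − 4 = 30
  between U4 and B3: 15 + 8 − 17 = 6
  between B3 and 00: 8 + 18 − 20 = 6
Cheapest insertion is between M5 and B9, adding 4.
New total = 114 + 4 = 118.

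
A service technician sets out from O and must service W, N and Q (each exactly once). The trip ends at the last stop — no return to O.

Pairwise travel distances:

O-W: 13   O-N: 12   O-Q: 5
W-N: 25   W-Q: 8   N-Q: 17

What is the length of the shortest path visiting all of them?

There are 3! = 6 possible orderings.
O - W - N - Q: 13+25+17 = 55
O - W - Q - N: 13+8+17 = 38
O - N - W - Q: 12+25+8 = 45
O - N - Q - W: 12+17+8 = 37
O - Q - W - N: 5+8+25 = 38
O - Q - N - W: 5+17+25 = 47
The minimum is 37.
One shortest path: O → N → Q → W.

Shortest open route: 37.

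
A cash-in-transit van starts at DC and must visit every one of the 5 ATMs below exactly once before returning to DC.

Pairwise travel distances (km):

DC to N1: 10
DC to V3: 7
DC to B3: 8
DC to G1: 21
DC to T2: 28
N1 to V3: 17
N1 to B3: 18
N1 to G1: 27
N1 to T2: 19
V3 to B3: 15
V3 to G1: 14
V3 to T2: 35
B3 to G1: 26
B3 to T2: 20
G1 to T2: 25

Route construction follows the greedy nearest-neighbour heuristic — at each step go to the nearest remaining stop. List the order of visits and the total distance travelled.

DC → [V3:7 / B3:8 / N1:10 / G1:21 / T2:28] → V3 (7)
V3 → [G1:14 / B3:15 / N1:17 / T2:35] → G1 (14)
G1 → [T2:25 / B3:26 / N1:27] → T2 (25)
T2 → [N1:19 / B3:20] → N1 (19)
N1 → [B3:18] → B3 (18)
Return B3→DC: 8.
Total = 7 + 14 + 25 + 19 + 18 + 8 = 91.

Total distance 91 km via the nearest-neighbour route DC → V3 → G1 → T2 → N1 → B3 → DC.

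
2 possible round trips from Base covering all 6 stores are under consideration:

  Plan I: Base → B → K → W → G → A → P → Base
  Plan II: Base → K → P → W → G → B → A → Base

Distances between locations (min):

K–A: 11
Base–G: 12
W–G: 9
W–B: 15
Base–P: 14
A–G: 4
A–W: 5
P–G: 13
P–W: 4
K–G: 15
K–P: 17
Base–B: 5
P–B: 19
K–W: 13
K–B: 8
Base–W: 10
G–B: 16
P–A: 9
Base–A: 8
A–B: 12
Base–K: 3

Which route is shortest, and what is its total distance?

Plan I: 5 + 8 + 13 + 9 + 4 + 9 + 14 = 62
Plan II: 3 + 17 + 4 + 9 + 16 + 12 + 8 = 69

62 min — Plan I is the shortest.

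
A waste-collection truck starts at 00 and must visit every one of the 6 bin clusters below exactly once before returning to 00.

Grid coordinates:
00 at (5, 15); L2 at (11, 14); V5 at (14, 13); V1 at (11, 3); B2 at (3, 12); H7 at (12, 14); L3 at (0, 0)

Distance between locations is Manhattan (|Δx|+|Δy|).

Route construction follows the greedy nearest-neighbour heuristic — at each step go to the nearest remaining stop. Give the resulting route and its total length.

From 00: distances to unvisited — B2=5, L2=7, H7=8, V5=11, V1=18, L3=20. Nearest is B2 (5).
From B2: distances to unvisited — L2=10, H7=11, V5=12, L3=15, V1=17. Nearest is L2 (10).
From L2: distances to unvisited — H7=1, V5=4, V1=11, L3=25. Nearest is H7 (1).
From H7: distances to unvisited — V5=3, V1=12, L3=26. Nearest is V5 (3).
From V5: distances to unvisited — V1=13, L3=27. Nearest is V1 (13).
From V1: distances to unvisited — L3=14. Nearest is L3 (14).
Return L3→00: 20.
Total = 5 + 10 + 1 + 3 + 13 + 14 + 20 = 66.

66 along 00 → B2 → L2 → H7 → V5 → V1 → L3 → 00.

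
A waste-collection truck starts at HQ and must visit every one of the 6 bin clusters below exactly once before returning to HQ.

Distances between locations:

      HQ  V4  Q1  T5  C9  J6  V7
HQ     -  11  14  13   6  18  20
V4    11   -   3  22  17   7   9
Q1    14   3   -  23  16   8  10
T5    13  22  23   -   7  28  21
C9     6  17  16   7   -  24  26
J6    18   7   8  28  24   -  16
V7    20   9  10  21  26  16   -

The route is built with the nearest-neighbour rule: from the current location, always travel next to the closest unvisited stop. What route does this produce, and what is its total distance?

At HQ the remaining stops are C9 6, V4 11, T5 13, Q1 14, J6 18, V7 20; go to C9.
At C9 the remaining stops are T5 7, Q1 16, V4 17, J6 24, V7 26; go to T5.
At T5 the remaining stops are V7 21, V4 22, Q1 23, J6 28; go to V7.
At V7 the remaining stops are V4 9, Q1 10, J6 16; go to V4.
At V4 the remaining stops are Q1 3, J6 7; go to Q1.
At Q1 the remaining stops are J6 8; go to J6.
Return J6→HQ: 18.
Total = 6 + 7 + 21 + 9 + 3 + 8 + 18 = 72.

Total distance 72 via the nearest-neighbour route HQ → C9 → T5 → V7 → V4 → Q1 → J6 → HQ.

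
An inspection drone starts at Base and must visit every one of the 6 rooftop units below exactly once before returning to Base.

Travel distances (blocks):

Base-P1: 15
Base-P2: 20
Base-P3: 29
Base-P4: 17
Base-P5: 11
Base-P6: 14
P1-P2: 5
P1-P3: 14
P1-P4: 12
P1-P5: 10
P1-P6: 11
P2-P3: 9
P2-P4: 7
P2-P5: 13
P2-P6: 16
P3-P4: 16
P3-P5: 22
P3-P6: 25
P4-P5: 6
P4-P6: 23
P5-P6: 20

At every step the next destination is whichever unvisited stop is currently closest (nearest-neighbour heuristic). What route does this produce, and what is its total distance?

From Base: distances to unvisited — P5=11, P6=14, P1=15, P4=17, P2=20, P3=29. Nearest is P5 (11).
From P5: distances to unvisited — P4=6, P1=10, P2=13, P6=20, P3=22. Nearest is P4 (6).
From P4: distances to unvisited — P2=7, P1=12, P3=16, P6=23. Nearest is P2 (7).
From P2: distances to unvisited — P1=5, P3=9, P6=16. Nearest is P1 (5).
From P1: distances to unvisited — P6=11, P3=14. Nearest is P6 (11).
From P6: distances to unvisited — P3=25. Nearest is P3 (25).
Return P3→Base: 29.
Total = 11 + 6 + 7 + 5 + 11 + 25 + 29 = 94.

94 blocks along Base → P5 → P4 → P2 → P1 → P6 → P3 → Base.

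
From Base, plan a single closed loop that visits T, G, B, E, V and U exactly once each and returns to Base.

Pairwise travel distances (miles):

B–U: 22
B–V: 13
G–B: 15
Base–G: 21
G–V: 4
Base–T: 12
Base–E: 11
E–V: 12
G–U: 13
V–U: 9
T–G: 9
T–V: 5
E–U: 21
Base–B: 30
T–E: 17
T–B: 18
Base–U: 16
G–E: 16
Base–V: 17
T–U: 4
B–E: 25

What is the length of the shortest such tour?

With 6 stops there are 6!/2 = 360 distinct round trips (a route and its reverse cost the same).
Base→T→G→B→E→V→U→Base: 12+9+15+25+12+9+16 = 98
Base→T→G→B→E→U→V→Base: 12+9+15+25+21+9+17 = 108
Base→T→G→B→V→E→U→Base: 12+9+15+13+12+21+16 = 98
Base→T→G→B→V→U→E→Base: 12+9+15+13+9+21+11 = 90
Base→T→G→B→U→E→V→Base: 12+9+15+22+21+12+17 = 108
Base→T→G→B→U→V→E→Base: 12+9+15+22+9+12+11 = 90
Base→T→G→E→B→V→U→Base: 12+9+16+25+13+9+16 = 100
Base→T→G→E→B→U→V→Base: 12+9+16+25+22+9+17 = 110
… (352 more)
Base→T→U→G→B→V→E→Base: 12+4+13+15+13+12+11 = 80  ← best
The minimum is 80.
One optimal route: Base → T → U → G → B → V → E → Base (or its reverse).

80 miles — the shortest possible round trip.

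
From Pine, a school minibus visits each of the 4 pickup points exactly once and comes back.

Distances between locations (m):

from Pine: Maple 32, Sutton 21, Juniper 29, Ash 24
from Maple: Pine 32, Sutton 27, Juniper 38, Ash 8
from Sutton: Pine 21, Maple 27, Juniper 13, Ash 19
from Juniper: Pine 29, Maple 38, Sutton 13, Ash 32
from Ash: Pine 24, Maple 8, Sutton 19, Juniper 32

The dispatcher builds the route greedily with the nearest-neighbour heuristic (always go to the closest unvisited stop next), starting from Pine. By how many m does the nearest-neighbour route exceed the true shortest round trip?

Pine: Sutton=21, Ash=24, Juniper=29, Maple=32 ⇒ Sutton
Sutton: Juniper=13, Ash=19, Maple=27 ⇒ Juniper
Juniper: Ash=32, Maple=38 ⇒ Ash
Ash: Maple=8 ⇒ Maple
NN route Pine → Sutton → Juniper → Ash → Maple → Pine costs 106.
Optimal: Pine → Maple → Ash → Sutton → Juniper → Pine costs 101 (by enumerating all 12 distinct tours).
Excess = 106 − 101 = 5.

Excess over optimum: 5 m.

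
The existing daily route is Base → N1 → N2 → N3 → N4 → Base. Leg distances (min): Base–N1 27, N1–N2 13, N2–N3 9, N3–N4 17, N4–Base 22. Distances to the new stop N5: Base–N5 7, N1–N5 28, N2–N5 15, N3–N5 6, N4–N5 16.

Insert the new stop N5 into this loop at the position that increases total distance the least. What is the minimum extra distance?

Minimum extra distance: 1 min, inserting N5 between N4 and Base.

Insertion cost between consecutive stops i–j is d(i,N5) + d(N5,j) − d(i,j):
  between Base and N1: 7 + 28 − 27 = 8
  between N1 and N2: 28 + 15 − 13 = 30
  between N2 and N3: 15 + 6 − 9 = 12
  between N3 and N4: 6 + 16 − 17 = 5
  between N4 and Base: 16 + 7 − 22 = 1
Cheapest insertion is between N4 and Base, adding 1.
New total = 88 + 1 = 89.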